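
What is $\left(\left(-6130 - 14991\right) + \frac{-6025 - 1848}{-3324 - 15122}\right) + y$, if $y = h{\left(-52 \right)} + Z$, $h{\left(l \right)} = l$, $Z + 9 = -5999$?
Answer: $- \frac{501372853}{18446} \approx -27181.0$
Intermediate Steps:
$Z = -6008$ ($Z = -9 - 5999 = -6008$)
$y = -6060$ ($y = -52 - 6008 = -6060$)
$\left(\left(-6130 - 14991\right) + \frac{-6025 - 1848}{-3324 - 15122}\right) + y = \left(\left(-6130 - 14991\right) + \frac{-6025 - 1848}{-3324 - 15122}\right) - 6060 = \left(-21121 - \frac{7873}{-18446}\right) - 6060 = \left(-21121 - - \frac{7873}{18446}\right) - 6060 = \left(-21121 + \frac{7873}{18446}\right) - 6060 = - \frac{389590093}{18446} - 6060 = - \frac{501372853}{18446}$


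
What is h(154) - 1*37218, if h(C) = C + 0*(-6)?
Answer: -37064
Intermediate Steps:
h(C) = C (h(C) = C + 0 = C)
h(154) - 1*37218 = 154 - 1*37218 = 154 - 37218 = -37064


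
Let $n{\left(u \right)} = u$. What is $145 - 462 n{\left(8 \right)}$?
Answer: $-3551$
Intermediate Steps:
$145 - 462 n{\left(8 \right)} = 145 - 3696 = -3551$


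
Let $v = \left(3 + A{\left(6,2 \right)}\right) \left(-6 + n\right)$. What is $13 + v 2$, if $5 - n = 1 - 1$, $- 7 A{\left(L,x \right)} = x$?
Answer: $\frac{53}{7} \approx 7.5714$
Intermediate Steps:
$A{\left(L,x \right)} = - \frac{x}{7}$
$n = 5$ ($n = 5 - \left(1 - 1\right) = 5 - 0 = 5 + 0 = 5$)
$v = - \frac{19}{7}$ ($v = \left(3 - \frac{2}{7}\right) \left(-6 + 5\right) = \left(3 - \frac{2}{7}\right) \left(-1\right) = \frac{19}{7} \left(-1\right) = - \frac{19}{7} \approx -2.7143$)
$13 + v 2 = 13 - \frac{38}{7} = \frac{53}{7}$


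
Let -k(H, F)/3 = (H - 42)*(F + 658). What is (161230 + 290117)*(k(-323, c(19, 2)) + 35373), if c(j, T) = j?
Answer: 350555798736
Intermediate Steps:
k(H, F) = -3*(-42 + H)*(658 + F) (k(H, F) = -3*(H - 42)*(F + 658) = -3*(-42 + H)*(658 + F))
(161230 + 290117)*(k(-323, c(19, 2)) + 35373) = (161230 + 290117)*((82908 - 1974*(-323) + 126*19 - 3*19*(-323)) + 35373) = 451347*((82908 + 637602 + 2394 + 18411) + 35373) = 451347*(741315 + 35373) = 451347*776688 = 350555798736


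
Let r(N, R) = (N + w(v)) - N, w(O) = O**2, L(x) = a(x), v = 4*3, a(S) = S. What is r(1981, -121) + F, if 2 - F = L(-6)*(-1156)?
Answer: -6790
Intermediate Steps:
v = 12
L(x) = x
F = -6934 (F = 2 - (-6)*(-1156) = 2 - 1*6936 = 2 - 6936 = -6934)
r(N, R) = 144 (r(N, R) = (N + 12**2) - N = (N + 144) - N = (144 + N) - N = 144)
r(1981, -121) + F = 144 - 6934 = -6790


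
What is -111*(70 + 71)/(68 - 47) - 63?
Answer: -5658/7 ≈ -808.29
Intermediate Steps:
-111*(70 + 71)/(68 - 47) - 63 = -15651/21 - 63 = -111*47/7 - 63 = -5217/7 - 63 = -5658/7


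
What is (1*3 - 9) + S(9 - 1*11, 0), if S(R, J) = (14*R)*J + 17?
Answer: 11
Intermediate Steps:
S(R, J) = 17 + 14*J*R (S(R, J) = 14*J*R + 17 = 17 + 14*J*R)
(1*3 - 9) + S(9 - 1*11, 0) = (1*3 - 9) + (17 + 14*0*(9 - 1*11)) = (3 - 9) + (17 + 14*0*(9 - 11)) = -6 + (17 + 14*0*(-2)) = -6 + (17 + 0) = -6 + 17 = 11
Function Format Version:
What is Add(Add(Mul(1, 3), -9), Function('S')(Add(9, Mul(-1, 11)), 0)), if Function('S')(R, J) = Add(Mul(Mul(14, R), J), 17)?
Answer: 11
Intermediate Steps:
Function('S')(R, J) = Add(17, Mul(14, J, R)) (Function('S')(R, J) = Add(Mul(14, J, R), 17) = Add(17, Mul(14, J, R)))
Add(Add(Mul(1, 3), -9), Function('S')(Add(9, Mul(-1, 11)), 0)) = Add(Add(Mul(1, 3), -9), Add(17, Mul(14, 0, Add(9, Mul(-1, 11))))) = Add(Add(3, -9), Add(17, Mul(14, 0, Add(9, -11)))) = Add(-6, Add(17, Mul(14, 0, -2))) = Add(-6, Add(17, 0)) = Add(-6, 17) = 11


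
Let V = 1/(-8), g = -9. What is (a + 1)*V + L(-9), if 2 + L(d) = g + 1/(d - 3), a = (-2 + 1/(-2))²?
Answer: -1151/96 ≈ -11.990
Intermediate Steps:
a = 25/4 (a = (-2 - ½)² = (-5/2)² = 25/4 ≈ 6.2500)
V = -⅛ ≈ -0.12500
L(d) = -11 + 1/(-3 + d) (L(d) = -2 + (-9 + 1/(d - 3)) = -2 + (-9 + 1/(-3 + d)) = -11 + 1/(-3 + d))
(a + 1)*V + L(-9) = (25/4 + 1)*(-⅛) + (34 - 11*(-9))/(-3 - 9) = (29/4)*(-⅛) + (34 + 99)/(-12) = -29/32 - 1/12*133 = -29/32 - 133/12 = -1151/96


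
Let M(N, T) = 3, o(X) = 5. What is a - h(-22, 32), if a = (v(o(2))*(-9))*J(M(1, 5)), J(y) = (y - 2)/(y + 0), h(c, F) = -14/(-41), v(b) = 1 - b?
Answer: 478/41 ≈ 11.659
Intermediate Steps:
h(c, F) = 14/41 (h(c, F) = -14*(-1/41) = 14/41)
J(y) = (-2 + y)/y
a = 12 (a = ((1 - 1*5)*(-9))*((-2 + 3)/3) = ((1 - 5)*(-9))*((⅓)*1) = -4*(-9)*(⅓) = 36*(⅓) = 12)
a - h(-22, 32) = 12 - 1*14/41 = 12 - 14/41 = 478/41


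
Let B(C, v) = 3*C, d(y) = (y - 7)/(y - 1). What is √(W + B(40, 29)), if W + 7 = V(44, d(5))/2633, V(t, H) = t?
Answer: √783509709/2633 ≈ 10.631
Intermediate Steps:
d(y) = (-7 + y)/(-1 + y)
W = -18387/2633 (W = -7 + 44/2633 = -18387/2633 ≈ -6.9833)
√(W + B(40, 29)) = √(-18387/2633 + 3*40) = √(-18387/2633 + 120) = √(297573/2633) = √783509709/2633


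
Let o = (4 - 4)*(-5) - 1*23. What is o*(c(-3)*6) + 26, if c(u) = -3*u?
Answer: -1216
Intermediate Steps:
o = -23 (o = 0*(-5) - 23 = 0 - 23 = -23)
o*(c(-3)*6) + 26 = -23*(-3*(-3))*6 + 26 = -207*6 + 26 = -23*54 + 26 = -1242 + 26 = -1216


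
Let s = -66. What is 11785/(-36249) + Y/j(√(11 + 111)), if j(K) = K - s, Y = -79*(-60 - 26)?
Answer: 8102149453/76739133 - 3397*√122/2117 ≈ 87.857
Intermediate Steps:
Y = 6794 (Y = -79*(-86) = 6794)
j(K) = 66 + K (j(K) = K - 1*(-66) = K + 66 = 66 + K)
11785/(-36249) + Y/j(√(11 + 111)) = 11785/(-36249) + 6794/(66 + √(11 + 111)) = 11785*(-1/36249) + 6794/(66 + √122) = -11785/36249 + 6794/(66 + √122)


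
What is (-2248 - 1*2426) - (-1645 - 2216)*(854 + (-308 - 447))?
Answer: 377565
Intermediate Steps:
(-2248 - 1*2426) - (-1645 - 2216)*(854 + (-308 - 447)) = (-2248 - 2426) - (-3861)*(854 - 755) = -4674 - (-3861)*99 = -4674 - 1*(-382239) = -4674 + 382239 = 377565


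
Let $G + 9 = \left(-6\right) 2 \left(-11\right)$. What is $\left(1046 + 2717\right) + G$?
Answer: $3886$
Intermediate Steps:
$G = 123$ ($G = -9 + \left(-6\right) 2 \left(-11\right) = -9 - -132 = -9 + 132 = 123$)
$\left(1046 + 2717\right) + G = \left(1046 + 2717\right) + 123 = 3763 + 123 = 3886$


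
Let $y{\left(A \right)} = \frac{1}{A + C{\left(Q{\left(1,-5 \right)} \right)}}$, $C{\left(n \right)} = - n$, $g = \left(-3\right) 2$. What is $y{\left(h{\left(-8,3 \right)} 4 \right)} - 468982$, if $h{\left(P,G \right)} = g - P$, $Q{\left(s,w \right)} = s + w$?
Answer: $- \frac{5627783}{12} \approx -4.6898 \cdot 10^{5}$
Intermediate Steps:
$g = -6$
$h{\left(P,G \right)} = -6 - P$
$y{\left(A \right)} = \frac{1}{4 + A}$ ($y{\left(A \right)} = \frac{1}{A - \left(1 - 5\right)} = \frac{1}{A - -4} = \frac{1}{A + 4} = \frac{1}{4 + A}$)
$y{\left(h{\left(-8,3 \right)} 4 \right)} - 468982 = \frac{1}{4 + \left(-6 - -8\right) 4} - 468982 = \frac{1}{4 + \left(-6 + 8\right) 4} - 468982 = \frac{1}{4 + 2 \cdot 4} - 468982 = \frac{1}{4 + 8} - 468982 = \frac{1}{12} - 468982 = - \frac{5627783}{12}$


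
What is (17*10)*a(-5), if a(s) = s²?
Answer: 4250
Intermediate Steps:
(17*10)*a(-5) = (17*10)*(-5)² = 170*25 = 4250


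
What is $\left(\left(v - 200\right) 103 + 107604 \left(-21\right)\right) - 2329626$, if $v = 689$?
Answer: $-4538943$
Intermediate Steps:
$\left(\left(v - 200\right) 103 + 107604 \left(-21\right)\right) - 2329626 = \left(\left(689 - 200\right) 103 + 107604 \left(-21\right)\right) - 2329626 = \left(489 \cdot 103 - 2259684\right) - 2329626 = \left(50367 - 2259684\right) - 2329626 = -2209317 - 2329626 = -4538943$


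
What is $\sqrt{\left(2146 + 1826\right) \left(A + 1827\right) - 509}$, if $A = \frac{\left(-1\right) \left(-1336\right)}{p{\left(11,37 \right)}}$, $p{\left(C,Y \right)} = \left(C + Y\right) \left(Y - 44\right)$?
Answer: $\frac{\sqrt{354786537}}{7} \approx 2690.8$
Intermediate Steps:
$p{\left(C,Y \right)} = \left(-44 + Y\right) \left(C + Y\right)$ ($p{\left(C,Y \right)} = \left(C + Y\right) \left(-44 + Y\right) = \left(-44 + Y\right) \left(C + Y\right)$)
$A = - \frac{167}{42}$ ($A = \frac{\left(-1\right) \left(-1336\right)}{37^{2} - 484 - 1628 + 11 \cdot 37} = \frac{1336}{1369 - 484 - 1628 + 407} = \frac{1336}{-336} = 1336 \left(- \frac{1}{336}\right) = - \frac{167}{42} \approx -3.9762$)
$\sqrt{\left(2146 + 1826\right) \left(A + 1827\right) - 509} = \sqrt{\left(2146 + 1826\right) \left(- \frac{167}{42} + 1827\right) - 509} = \sqrt{3972 \cdot \frac{76567}{42} - 509} = \sqrt{\frac{50687354}{7} - 509} = \sqrt{\frac{50683791}{7}} = \frac{\sqrt{354786537}}{7}$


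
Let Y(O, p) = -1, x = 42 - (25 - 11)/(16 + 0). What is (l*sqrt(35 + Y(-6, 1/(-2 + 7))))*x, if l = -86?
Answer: -14147*sqrt(34)/4 ≈ -20623.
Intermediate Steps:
x = 329/8 (x = 42 - 14/16 = 42 - 1*7/8 = 42 - 7/8 = 329/8 ≈ 41.125)
(l*sqrt(35 + Y(-6, 1/(-2 + 7))))*x = -86*sqrt(35 - 1)*(329/8) = -86*sqrt(34)*(329/8) = -14147*sqrt(34)/4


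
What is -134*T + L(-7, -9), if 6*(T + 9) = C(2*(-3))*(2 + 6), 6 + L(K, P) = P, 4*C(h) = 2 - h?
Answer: 2501/3 ≈ 833.67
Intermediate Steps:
C(h) = 1/2 - h/4 (C(h) = (2 - h)/4 = 1/2 - h/4)
L(K, P) = -6 + P
T = -19/3 (T = -9 + ((1/2 - (-3)/2)*(2 + 6))/6 = -9 + ((1/2 - 1/4*(-6))*8)/6 = -9 + ((1/2 + 3/2)*8)/6 = -9 + (2*8)/6 = -9 + (1/6)*16 = -9 + 8/3 = -19/3 ≈ -6.3333)
-134*T + L(-7, -9) = -134*(-19/3) + (-6 - 9) = 2546/3 - 15 = 2501/3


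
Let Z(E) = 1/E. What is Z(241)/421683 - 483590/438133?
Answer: -49145124916637/44525530319199 ≈ -1.1038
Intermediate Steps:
Z(241)/421683 - 483590/438133 = 1/(241*421683) - 483590/438133 = (1/241)*(1/421683) - 483590*1/438133 = 1/101625603 - 483590/438133 = -49145124916637/44525530319199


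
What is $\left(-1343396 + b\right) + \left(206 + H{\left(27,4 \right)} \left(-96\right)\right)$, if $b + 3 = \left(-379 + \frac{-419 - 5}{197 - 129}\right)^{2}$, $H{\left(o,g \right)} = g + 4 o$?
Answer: $- \frac{348400704}{289} \approx -1.2055 \cdot 10^{6}$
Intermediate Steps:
$b = \frac{42888534}{289}$ ($b = -3 + \left(-379 + \frac{-419 - 5}{197 - 129}\right)^{2} = -3 + \left(-379 - \frac{424}{68}\right)^{2} = -3 + \left(-379 - \frac{106}{17}\right)^{2} = -3 + \left(- \frac{6549}{17}\right)^{2} = -3 + \frac{42889401}{289} = \frac{42888534}{289} \approx 1.484 \cdot 10^{5}$)
$\left(-1343396 + b\right) + \left(206 + H{\left(27,4 \right)} \left(-96\right)\right) = \left(-1343396 + \frac{42888534}{289}\right) + \left(206 + \left(4 + 4 \cdot 27\right) \left(-96\right)\right) = - \frac{345352910}{289} + \left(206 + \left(4 + 108\right) \left(-96\right)\right) = - \frac{345352910}{289} + \left(206 + 112 \left(-96\right)\right) = - \frac{345352910}{289} + \left(206 - 10752\right) = - \frac{345352910}{289} - 10546 = - \frac{348400704}{289}$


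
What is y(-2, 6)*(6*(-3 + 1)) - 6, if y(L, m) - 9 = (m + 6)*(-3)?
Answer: 318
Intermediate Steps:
y(L, m) = -9 - 3*m (y(L, m) = 9 + (m + 6)*(-3) = 9 + (6 + m)*(-3) = 9 + (-18 - 3*m) = -9 - 3*m)
y(-2, 6)*(6*(-3 + 1)) - 6 = (-9 - 3*6)*(6*(-3 + 1)) - 6 = (-9 - 18)*(6*(-2)) - 6 = -27*(-12) - 6 = 324 - 6 = 318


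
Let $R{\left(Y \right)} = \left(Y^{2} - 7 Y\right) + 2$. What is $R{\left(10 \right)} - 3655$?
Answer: $-3623$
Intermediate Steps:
$R{\left(Y \right)} = 2 + Y^{2} - 7 Y$
$R{\left(10 \right)} - 3655 = \left(2 + 10^{2} - 70\right) - 3655 = \left(2 + 100 - 70\right) - 3655 = 32 - 3655 = -3623$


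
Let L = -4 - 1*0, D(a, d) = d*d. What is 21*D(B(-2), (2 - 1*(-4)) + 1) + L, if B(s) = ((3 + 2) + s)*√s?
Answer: 1025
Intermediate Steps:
B(s) = √s*(5 + s) (B(s) = (5 + s)*√s = √s*(5 + s))
D(a, d) = d²
L = -4 (L = -4 + 0 = -4)
21*D(B(-2), (2 - 1*(-4)) + 1) + L = 21*((2 - 1*(-4)) + 1)² - 4 = 21*((2 + 4) + 1)² - 4 = 21*(6 + 1)² - 4 = 21*7² - 4 = 21*49 - 4 = 1029 - 4 = 1025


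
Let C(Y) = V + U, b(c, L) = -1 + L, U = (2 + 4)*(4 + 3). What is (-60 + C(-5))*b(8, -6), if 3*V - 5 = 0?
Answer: 343/3 ≈ 114.33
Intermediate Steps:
V = 5/3 (V = 5/3 + (⅓)*0 = 5/3 + 0 = 5/3 ≈ 1.6667)
U = 42 (U = 6*7 = 42)
C(Y) = 131/3 (C(Y) = 5/3 + 42 = 131/3)
(-60 + C(-5))*b(8, -6) = (-60 + 131/3)*(-1 - 6) = -49/3*(-7) = 343/3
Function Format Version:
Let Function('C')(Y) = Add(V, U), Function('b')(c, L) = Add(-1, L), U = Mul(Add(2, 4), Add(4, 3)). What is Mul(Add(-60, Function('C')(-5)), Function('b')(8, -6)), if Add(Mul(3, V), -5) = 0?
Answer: Rational(343, 3) ≈ 114.33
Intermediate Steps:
V = Rational(5, 3) (V = Add(Rational(5, 3), Mul(Rational(1, 3), 0)) = Add(Rational(5, 3), 0) = Rational(5, 3) ≈ 1.6667)
U = 42 (U = Mul(6, 7) = 42)
Function('C')(Y) = Rational(131, 3) (Function('C')(Y) = Add(Rational(5, 3), 42) = Rational(131, 3))
Mul(Add(-60, Function('C')(-5)), Function('b')(8, -6)) = Mul(Add(-60, Rational(131, 3)), Add(-1, -6)) = Mul(Rational(-49, 3), -7) = Rational(343, 3)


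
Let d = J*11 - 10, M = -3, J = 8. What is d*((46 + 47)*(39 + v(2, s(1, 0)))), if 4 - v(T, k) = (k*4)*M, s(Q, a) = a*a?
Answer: 311922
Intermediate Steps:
s(Q, a) = a²
v(T, k) = 4 + 12*k (v(T, k) = 4 - k*4*(-3) = 4 - 4*k*(-3) = 4 - (-12)*k = 4 + 12*k)
d = 78 (d = 8*11 - 10 = 88 - 10 = 78)
d*((46 + 47)*(39 + v(2, s(1, 0)))) = 78*((46 + 47)*(39 + (4 + 12*0²))) = 78*(93*(39 + (4 + 12*0))) = 78*(93*(39 + (4 + 0))) = 78*(93*(39 + 4)) = 78*(93*43) = 78*3999 = 311922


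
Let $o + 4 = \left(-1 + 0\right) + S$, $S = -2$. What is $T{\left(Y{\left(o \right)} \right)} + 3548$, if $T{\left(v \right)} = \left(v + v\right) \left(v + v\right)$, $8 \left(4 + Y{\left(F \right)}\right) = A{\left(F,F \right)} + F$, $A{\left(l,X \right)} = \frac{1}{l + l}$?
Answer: $\frac{11425737}{3136} \approx 3643.4$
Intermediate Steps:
$A{\left(l,X \right)} = \frac{1}{2 l}$
$o = -7$ ($o = -4 + \left(\left(-1 + 0\right) - 2\right) = -4 - 3 = -7$)
$Y{\left(F \right)} = -4 + \frac{F}{8} + \frac{1}{16 F}$ ($Y{\left(F \right)} = -4 + \frac{\frac{1}{2 F} + F}{8} = -4 + \frac{F + \frac{1}{2 F}}{8} = -4 + \left(\frac{F}{8} + \frac{1}{16 F}\right) = -4 + \frac{F}{8} + \frac{1}{16 F}$)
$T{\left(v \right)} = 4 v^{2}$ ($T{\left(v \right)} = 2 v 2 v = 4 v^{2}$)
$T{\left(Y{\left(o \right)} \right)} + 3548 = 4 \left(-4 + \frac{1}{8} \left(-7\right) + \frac{1}{16 \left(-7\right)}\right)^{2} + 3548 = 4 \left(-4 - \frac{7}{8} + \frac{1}{16} \left(- \frac{1}{7}\right)\right)^{2} + 3548 = 4 \left(-4 - \frac{7}{8} - \frac{1}{112}\right)^{2} + 3548 = 4 \left(- \frac{547}{112}\right)^{2} + 3548 = 4 \cdot \frac{299209}{12544} + 3548 = \frac{299209}{3136} + 3548 = \frac{11425737}{3136}$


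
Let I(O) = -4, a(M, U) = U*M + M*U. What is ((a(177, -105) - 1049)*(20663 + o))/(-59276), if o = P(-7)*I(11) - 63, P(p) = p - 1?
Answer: 197133602/14819 ≈ 13303.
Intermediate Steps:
P(p) = -1 + p
a(M, U) = 2*M*U (a(M, U) = M*U + M*U = 2*M*U)
o = -31 (o = (-1 - 7)*(-4) - 63 = -8*(-4) - 63 = 32 - 63 = -31)
((a(177, -105) - 1049)*(20663 + o))/(-59276) = ((2*177*(-105) - 1049)*(20663 - 31))/(-59276) = ((-37170 - 1049)*20632)*(-1/59276) = -38219*20632*(-1/59276) = -788534408*(-1/59276) = 197133602/14819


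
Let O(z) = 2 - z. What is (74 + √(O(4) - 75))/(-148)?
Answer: -½ - I*√77/148 ≈ -0.5 - 0.05929*I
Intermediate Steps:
(74 + √(O(4) - 75))/(-148) = (74 + √((2 - 1*4) - 75))/(-148) = (74 + √((2 - 4) - 75))*(-1/148) = (74 + √(-2 - 75))*(-1/148) = (74 + √(-77))*(-1/148) = (74 + I*√77)*(-1/148) = -½ - I*√77/148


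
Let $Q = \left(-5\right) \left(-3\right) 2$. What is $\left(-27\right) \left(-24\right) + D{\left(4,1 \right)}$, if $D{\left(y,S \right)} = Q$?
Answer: $678$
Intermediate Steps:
$Q = 30$ ($Q = 15 \cdot 2 = 30$)
$D{\left(y,S \right)} = 30$
$\left(-27\right) \left(-24\right) + D{\left(4,1 \right)} = \left(-27\right) \left(-24\right) + 30 = 648 + 30 = 678$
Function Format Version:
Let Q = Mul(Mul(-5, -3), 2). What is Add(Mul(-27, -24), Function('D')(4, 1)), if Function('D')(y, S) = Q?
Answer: 678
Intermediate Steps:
Q = 30 (Q = Mul(15, 2) = 30)
Function('D')(y, S) = 30
Add(Mul(-27, -24), Function('D')(4, 1)) = Add(Mul(-27, -24), 30) = Add(648, 30) = 678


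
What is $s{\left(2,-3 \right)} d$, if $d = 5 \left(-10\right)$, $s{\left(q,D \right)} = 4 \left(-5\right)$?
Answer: $1000$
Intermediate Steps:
$s{\left(q,D \right)} = -20$
$d = -50$
$s{\left(2,-3 \right)} d = \left(-20\right) \left(-50\right) = 1000$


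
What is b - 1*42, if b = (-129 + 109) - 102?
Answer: -164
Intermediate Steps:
b = -122 (b = -20 - 102 = -122)
b - 1*42 = -122 - 1*42 = -122 - 42 = -164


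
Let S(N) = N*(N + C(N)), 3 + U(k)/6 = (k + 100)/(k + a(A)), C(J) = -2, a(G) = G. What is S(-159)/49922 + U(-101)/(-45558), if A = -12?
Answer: 21981046027/42833525298 ≈ 0.51317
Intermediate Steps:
U(k) = -18 + 6*(100 + k)/(-12 + k) (U(k) = -18 + 6*((k + 100)/(k - 12)) = -18 + 6*((100 + k)/(-12 + k)) = -18 + 6*(100 + k)/(-12 + k))
S(N) = N*(-2 + N) (S(N) = N*(N - 2) = N*(-2 + N))
S(-159)/49922 + U(-101)/(-45558) = -159*(-2 - 159)/49922 + (12*(68 - 1*(-101))/(-12 - 101))/(-45558) = -159*(-161)*(1/49922) + (12*(68 + 101)/(-113))*(-1/45558) = 25599*(1/49922) + (12*(-1/113)*169)*(-1/45558) = 25599/49922 - 2028/113*(-1/45558) = 25599/49922 + 338/858009 = 21981046027/42833525298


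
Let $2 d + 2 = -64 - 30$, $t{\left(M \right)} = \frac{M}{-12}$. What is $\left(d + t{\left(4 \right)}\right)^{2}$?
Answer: $\frac{21025}{9} \approx 2336.1$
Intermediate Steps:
$t{\left(M \right)} = - \frac{M}{12}$ ($t{\left(M \right)} = M \left(- \frac{1}{12}\right) = - \frac{M}{12}$)
$d = -48$ ($d = -1 + \frac{-64 - 30}{2} = -1 + \frac{1}{2} \left(-94\right) = -1 - 47 = -48$)
$\left(d + t{\left(4 \right)}\right)^{2} = \left(-48 - \frac{1}{3}\right)^{2} = \left(- \frac{145}{3}\right)^{2} = \frac{21025}{9}$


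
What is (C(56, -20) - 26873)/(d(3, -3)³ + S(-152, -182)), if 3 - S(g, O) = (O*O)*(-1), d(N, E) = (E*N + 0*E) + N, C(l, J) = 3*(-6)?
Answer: -26891/32911 ≈ -0.81708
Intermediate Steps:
C(l, J) = -18
d(N, E) = N + E*N (d(N, E) = (E*N + 0) + N = E*N + N = N + E*N)
S(g, O) = 3 + O² (S(g, O) = 3 - O*O*(-1) = 3 - O²*(-1) = 3 - (-1)*O² = 3 + O²)
(C(56, -20) - 26873)/(d(3, -3)³ + S(-152, -182)) = (-18 - 26873)/((3*(1 - 3))³ + (3 + (-182)²)) = -26891/((3*(-2))³ + (3 + 33124)) = -26891/((-6)³ + 33127) = -26891/(-216 + 33127) = -26891/32911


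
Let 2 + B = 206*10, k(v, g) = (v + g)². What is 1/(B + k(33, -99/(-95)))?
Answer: 9025/29032206 ≈ 0.00031086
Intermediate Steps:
k(v, g) = (g + v)²
B = 2058 (B = -2 + 206*10 = -2 + 2060 = 2058)
1/(B + k(33, -99/(-95))) = 1/(2058 + (-99/(-95) + 33)²) = 1/(2058 + (-99*(-1/95) + 33)²) = 1/(2058 + (99/95 + 33)²) = 1/(2058 + (3234/95)²) = 1/(2058 + 10458756/9025) = 1/(29032206/9025) = 9025/29032206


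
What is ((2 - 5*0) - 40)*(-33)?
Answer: 1254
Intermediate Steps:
((2 - 5*0) - 40)*(-33) = ((2 + 0) - 40)*(-33) = (2 - 40)*(-33) = -38*(-33) = 1254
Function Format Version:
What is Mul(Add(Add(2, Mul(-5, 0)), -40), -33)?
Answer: 1254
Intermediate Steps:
Mul(Add(Add(2, Mul(-5, 0)), -40), -33) = Mul(Add(Add(2, 0), -40), -33) = Mul(Add(2, -40), -33) = Mul(-38, -33) = 1254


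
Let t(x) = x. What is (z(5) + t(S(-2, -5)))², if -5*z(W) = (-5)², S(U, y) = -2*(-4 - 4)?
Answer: 121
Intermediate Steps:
S(U, y) = 16 (S(U, y) = -2*(-8) = 16)
z(W) = -5 (z(W) = -⅕*(-5)² = -⅕*25 = -5)
(z(5) + t(S(-2, -5)))² = (-5 + 16)² = 11² = 121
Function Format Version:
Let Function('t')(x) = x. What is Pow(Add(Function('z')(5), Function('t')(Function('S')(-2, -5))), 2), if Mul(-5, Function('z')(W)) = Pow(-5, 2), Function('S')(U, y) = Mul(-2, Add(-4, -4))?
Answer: 121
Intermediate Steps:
Function('S')(U, y) = 16 (Function('S')(U, y) = Mul(-2, -8) = 16)
Function('z')(W) = -5 (Function('z')(W) = Mul(Rational(-1, 5), Pow(-5, 2)) = Mul(Rational(-1, 5), 25) = -5)
Pow(Add(Function('z')(5), Function('t')(Function('S')(-2, -5))), 2) = Pow(Add(-5, 16), 2) = Pow(11, 2) = 121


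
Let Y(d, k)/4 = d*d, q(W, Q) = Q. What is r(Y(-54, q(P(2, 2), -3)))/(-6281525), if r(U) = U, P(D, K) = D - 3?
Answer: -11664/6281525 ≈ -0.0018569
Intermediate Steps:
P(D, K) = -3 + D
Y(d, k) = 4*d² (Y(d, k) = 4*(d*d) = 4*d²)
r(Y(-54, q(P(2, 2), -3)))/(-6281525) = (4*(-54)²)/(-6281525) = (4*2916)*(-1/6281525) = 11664*(-1/6281525) = -11664/6281525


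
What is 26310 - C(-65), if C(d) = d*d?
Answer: 22085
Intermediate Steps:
C(d) = d²
26310 - C(-65) = 26310 - 1*(-65)² = 26310 - 1*4225 = 26310 - 4225 = 22085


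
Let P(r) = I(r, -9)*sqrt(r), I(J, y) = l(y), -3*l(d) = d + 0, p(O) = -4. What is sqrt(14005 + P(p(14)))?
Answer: sqrt(14005 + 6*I) ≈ 118.34 + 0.0254*I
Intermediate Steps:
l(d) = -d/3 (l(d) = -(d + 0)/3 = -d/3)
I(J, y) = -y/3
P(r) = 3*sqrt(r) (P(r) = (-1/3*(-9))*sqrt(r) = 3*sqrt(r))
sqrt(14005 + P(p(14))) = sqrt(14005 + 3*sqrt(-4)) = sqrt(14005 + 3*(2*I)) = sqrt(14005 + 6*I)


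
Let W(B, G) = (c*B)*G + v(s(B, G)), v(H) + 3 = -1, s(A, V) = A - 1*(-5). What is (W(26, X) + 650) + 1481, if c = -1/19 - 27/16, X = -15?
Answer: 426459/152 ≈ 2805.7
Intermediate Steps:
s(A, V) = 5 + A (s(A, V) = A + 5 = 5 + A)
v(H) = -4 (v(H) = -3 - 1 = -4)
c = -529/304 (c = -1*1/19 - 27*1/16 = -1/19 - 27/16 = -529/304 ≈ -1.7401)
W(B, G) = -4 - 529*B*G/304 (W(B, G) = (-529*B/304)*G - 4 = -529*B*G/304 - 4 = -4 - 529*B*G/304)
(W(26, X) + 650) + 1481 = ((-4 - 529/304*26*(-15)) + 650) + 1481 = ((-4 + 103155/152) + 650) + 1481 = (102547/152 + 650) + 1481 = 201347/152 + 1481 = 426459/152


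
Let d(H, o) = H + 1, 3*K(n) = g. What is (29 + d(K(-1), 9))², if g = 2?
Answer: 8464/9 ≈ 940.44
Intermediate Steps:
K(n) = ⅔ (K(n) = (⅓)*2 = ⅔)
d(H, o) = 1 + H
(29 + d(K(-1), 9))² = (29 + (1 + ⅔))² = (29 + 5/3)² = (92/3)² = 8464/9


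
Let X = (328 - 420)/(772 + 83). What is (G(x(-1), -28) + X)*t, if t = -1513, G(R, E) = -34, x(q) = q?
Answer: 44122106/855 ≈ 51605.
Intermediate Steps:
X = -92/855 ≈ -0.10760
(G(x(-1), -28) + X)*t = (-34 - 92/855)*(-1513) = -29162/855*(-1513) = 44122106/855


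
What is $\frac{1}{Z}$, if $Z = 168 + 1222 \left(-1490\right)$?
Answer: $- \frac{1}{1820612} \approx -5.4927 \cdot 10^{-7}$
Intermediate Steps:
$Z = -1820612$ ($Z = 168 - 1820780 = -1820612$)
$\frac{1}{Z} = \frac{1}{-1820612} = - \frac{1}{1820612}$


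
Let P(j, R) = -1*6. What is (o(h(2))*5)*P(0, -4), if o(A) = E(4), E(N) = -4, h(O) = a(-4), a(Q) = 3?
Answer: 120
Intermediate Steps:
P(j, R) = -6
h(O) = 3
o(A) = -4
(o(h(2))*5)*P(0, -4) = -4*5*(-6) = -20*(-6) = 120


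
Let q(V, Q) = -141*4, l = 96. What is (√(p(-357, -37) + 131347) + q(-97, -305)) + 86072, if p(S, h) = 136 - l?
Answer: 85508 + √131387 ≈ 85871.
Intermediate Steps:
p(S, h) = 40 (p(S, h) = 136 - 1*96 = 136 - 96 = 40)
q(V, Q) = -564
(√(p(-357, -37) + 131347) + q(-97, -305)) + 86072 = (√(40 + 131347) - 564) + 86072 = (√131387 - 564) + 86072 = (-564 + √131387) + 86072 = 85508 + √131387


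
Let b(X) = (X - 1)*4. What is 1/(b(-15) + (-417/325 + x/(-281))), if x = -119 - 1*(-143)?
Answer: -91325/5969777 ≈ -0.015298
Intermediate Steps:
x = 24 (x = -119 + 143 = 24)
b(X) = -4 + 4*X (b(X) = (-1 + X)*4 = -4 + 4*X)
1/(b(-15) + (-417/325 + x/(-281))) = 1/((-4 + 4*(-15)) + (-417/325 + 24/(-281))) = 1/((-4 - 60) + (-417*1/325 + 24*(-1/281))) = 1/(-64 + (-417/325 - 24/281)) = 1/(-64 - 124977/91325) = 1/(-5969777/91325) = -91325/5969777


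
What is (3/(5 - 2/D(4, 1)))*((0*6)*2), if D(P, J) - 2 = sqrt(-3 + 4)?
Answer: 0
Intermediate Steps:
D(P, J) = 3 (D(P, J) = 2 + sqrt(-3 + 4) = 2 + sqrt(1) = 2 + 1 = 3)
(3/(5 - 2/D(4, 1)))*((0*6)*2) = (3/(5 - 2/3))*((0*6)*2) = (3/(5 - 2*1/3))*(0*2) = (3/(5 - 2/3))*0 = (3/(13/3))*0 = ((3/13)*3)*0 = (9/13)*0 = 0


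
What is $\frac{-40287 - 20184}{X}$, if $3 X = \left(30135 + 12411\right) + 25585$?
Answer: $- \frac{181413}{68131} \approx -2.6627$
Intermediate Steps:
$X = \frac{68131}{3}$ ($X = \frac{\left(30135 + 12411\right) + 25585}{3} = \frac{42546 + 25585}{3} = \frac{1}{3} \cdot 68131 = \frac{68131}{3} \approx 22710.0$)
$\frac{-40287 - 20184}{X} = \frac{-40287 - 20184}{\frac{68131}{3}} = \left(-60471\right) \frac{3}{68131} = - \frac{181413}{68131}$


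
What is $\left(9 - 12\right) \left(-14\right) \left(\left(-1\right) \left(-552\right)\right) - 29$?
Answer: $23155$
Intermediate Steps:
$\left(9 - 12\right) \left(-14\right) \left(\left(-1\right) \left(-552\right)\right) - 29 = \left(-3\right) \left(-14\right) 552 - 29 = 42 \cdot 552 - 29 = 23184 - 29 = 23155$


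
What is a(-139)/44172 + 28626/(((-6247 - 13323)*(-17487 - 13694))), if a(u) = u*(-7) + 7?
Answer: 74909049284/3369286496655 ≈ 0.022233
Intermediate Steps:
a(u) = 7 - 7*u (a(u) = -7*u + 7 = 7 - 7*u)
a(-139)/44172 + 28626/(((-6247 - 13323)*(-17487 - 13694))) = (7 - 7*(-139))/44172 + 28626/(((-6247 - 13323)*(-17487 - 13694))) = (7 + 973)*(1/44172) + 28626/((-19570*(-31181))) = 980*(1/44172) + 28626/610212170 = 245/11043 + 28626*(1/610212170) = 245/11043 + 14313/305106085 = 74909049284/3369286496655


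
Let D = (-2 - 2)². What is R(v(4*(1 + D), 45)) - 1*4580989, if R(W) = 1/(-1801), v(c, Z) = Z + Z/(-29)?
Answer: -8250361190/1801 ≈ -4.5810e+6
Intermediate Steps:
D = 16 (D = (-4)² = 16)
v(c, Z) = 28*Z/29 (v(c, Z) = Z + Z*(-1/29) = Z - Z/29 = 28*Z/29)
R(W) = -1/1801
R(v(4*(1 + D), 45)) - 1*4580989 = -1/1801 - 1*4580989 = -1/1801 - 4580989 = -8250361190/1801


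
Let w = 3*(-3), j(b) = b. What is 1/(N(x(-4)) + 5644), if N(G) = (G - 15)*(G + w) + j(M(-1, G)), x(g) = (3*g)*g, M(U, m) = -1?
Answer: 1/6930 ≈ 0.00014430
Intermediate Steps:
w = -9
x(g) = 3*g**2
N(G) = -1 + (-15 + G)*(-9 + G) (N(G) = (G - 15)*(G - 9) - 1 = (-15 + G)*(-9 + G) - 1 = -1 + (-15 + G)*(-9 + G))
1/(N(x(-4)) + 5644) = 1/((134 + (3*(-4)**2)**2 - 72*(-4)**2) + 5644) = 1/((134 + (3*16)**2 - 72*16) + 5644) = 1/((134 + 48**2 - 24*48) + 5644) = 1/((134 + 2304 - 1152) + 5644) = 1/(1286 + 5644) = 1/6930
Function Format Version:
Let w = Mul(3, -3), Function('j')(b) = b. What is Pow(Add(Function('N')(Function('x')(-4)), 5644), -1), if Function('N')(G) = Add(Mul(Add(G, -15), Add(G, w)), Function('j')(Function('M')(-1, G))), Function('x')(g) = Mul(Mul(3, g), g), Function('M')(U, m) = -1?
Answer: Rational(1, 6930) ≈ 0.00014430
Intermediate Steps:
w = -9
Function('x')(g) = Mul(3, Pow(g, 2))
Function('N')(G) = Add(-1, Mul(Add(-15, G), Add(-9, G))) (Function('N')(G) = Add(Mul(Add(G, -15), Add(G, -9)), -1) = Add(Mul(Add(-15, G), Add(-9, G)), -1) = Add(-1, Mul(Add(-15, G), Add(-9, G))))
Pow(Add(Function('N')(Function('x')(-4)), 5644), -1) = Pow(Add(Add(134, Pow(Mul(3, Pow(-4, 2)), 2), Mul(-24, Mul(3, Pow(-4, 2)))), 5644), -1) = Pow(Add(Add(134, Pow(Mul(3, 16), 2), Mul(-24, Mul(3, 16))), 5644), -1) = Pow(Add(Add(134, Pow(48, 2), Mul(-24, 48)), 5644), -1) = Pow(Add(Add(134, 2304, -1152), 5644), -1) = Pow(Add(1286, 5644), -1) = Pow(6930, -1) = Rational(1, 6930)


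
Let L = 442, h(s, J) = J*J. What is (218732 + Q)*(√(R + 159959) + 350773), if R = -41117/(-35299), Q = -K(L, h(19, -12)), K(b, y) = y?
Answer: 76674768524 + 218588*√199313468753542/35299 ≈ 7.6762e+10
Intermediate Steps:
h(s, J) = J²
Q = -144 (Q = -1*(-12)² = -1*144 = -144)
R = 41117/35299 (R = -41117*(-1/35299) = 41117/35299 ≈ 1.1648)
(218732 + Q)*(√(R + 159959) + 350773) = (218732 - 144)*(√(41117/35299 + 159959) + 350773) = 218588*(√(5646433858/35299) + 350773) = 218588*(√199313468753542/35299 + 350773) = 218588*(350773 + √199313468753542/35299) = 76674768524 + 218588*√199313468753542/35299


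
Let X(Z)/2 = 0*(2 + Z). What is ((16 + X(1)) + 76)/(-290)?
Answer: -46/145 ≈ -0.31724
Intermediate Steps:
X(Z) = 0 (X(Z) = 2*(0*(2 + Z)) = 2*0 = 0)
((16 + X(1)) + 76)/(-290) = ((16 + 0) + 76)/(-290) = (16 + 76)*(-1/290) = 92*(-1/290) = -46/145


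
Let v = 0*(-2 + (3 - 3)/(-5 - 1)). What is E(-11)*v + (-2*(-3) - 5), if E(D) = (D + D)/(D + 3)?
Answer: 1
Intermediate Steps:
E(D) = 2*D/(3 + D) (E(D) = (2*D)/(3 + D) = 2*D/(3 + D))
v = 0 (v = 0*(-2 + 0/(-6)) = 0*(-2 + 0*(-⅙)) = 0*(-2 + 0) = 0*(-2) = 0)
E(-11)*v + (-2*(-3) - 5) = (2*(-11)/(3 - 11))*0 + (-2*(-3) - 5) = (2*(-11)/(-8))*0 + (6 - 5) = (2*(-11)*(-⅛))*0 + 1 = (11/4)*0 + 1 = 0 + 1 = 1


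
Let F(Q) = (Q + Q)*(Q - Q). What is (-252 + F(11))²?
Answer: 63504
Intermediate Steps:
F(Q) = 0 (F(Q) = (2*Q)*0 = 0)
(-252 + F(11))² = (-252 + 0)² = (-252)² = 63504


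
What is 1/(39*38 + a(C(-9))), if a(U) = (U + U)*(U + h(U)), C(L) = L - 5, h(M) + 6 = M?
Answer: 1/2434 ≈ 0.00041085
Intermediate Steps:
h(M) = -6 + M
C(L) = -5 + L
a(U) = 2*U*(-6 + 2*U) (a(U) = (U + U)*(U + (-6 + U)) = (2*U)*(-6 + 2*U) = 2*U*(-6 + 2*U))
1/(39*38 + a(C(-9))) = 1/(39*38 + 4*(-5 - 9)*(-3 + (-5 - 9))) = 1/(1482 + 4*(-14)*(-3 - 14)) = 1/(1482 + 4*(-14)*(-17)) = 1/(1482 + 952) = 1/2434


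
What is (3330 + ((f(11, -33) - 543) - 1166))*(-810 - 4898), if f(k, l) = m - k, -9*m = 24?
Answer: -27523976/3 ≈ -9.1747e+6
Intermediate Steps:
m = -8/3 (m = -1/9*24 = -8/3 ≈ -2.6667)
f(k, l) = -8/3 - k
(3330 + ((f(11, -33) - 543) - 1166))*(-810 - 4898) = (3330 + (((-8/3 - 1*11) - 543) - 1166))*(-810 - 4898) = (3330 + (((-8/3 - 11) - 543) - 1166))*(-5708) = (3330 + ((-41/3 - 543) - 1166))*(-5708) = (3330 + (-1670/3 - 1166))*(-5708) = (3330 - 5168/3)*(-5708) = (4822/3)*(-5708) = -27523976/3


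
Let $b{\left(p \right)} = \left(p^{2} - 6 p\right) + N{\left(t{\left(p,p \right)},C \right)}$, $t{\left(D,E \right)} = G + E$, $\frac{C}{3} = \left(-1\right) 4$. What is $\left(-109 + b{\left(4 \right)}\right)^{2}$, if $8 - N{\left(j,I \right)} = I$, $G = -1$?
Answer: $9409$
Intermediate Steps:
$C = -12$ ($C = 3 \left(\left(-1\right) 4\right) = 3 \left(-4\right) = -12$)
$t{\left(D,E \right)} = -1 + E$
$N{\left(j,I \right)} = 8 - I$
$b{\left(p \right)} = 20 + p^{2} - 6 p$ ($b{\left(p \right)} = \left(p^{2} - 6 p\right) + \left(8 - -12\right) = \left(p^{2} - 6 p\right) + \left(8 + 12\right) = \left(p^{2} - 6 p\right) + 20 = 20 + p^{2} - 6 p$)
$\left(-109 + b{\left(4 \right)}\right)^{2} = \left(-109 + \left(20 + 4^{2} - 24\right)\right)^{2} = \left(-109 + \left(20 + 16 - 24\right)\right)^{2} = \left(-109 + 12\right)^{2} = \left(-97\right)^{2} = 9409$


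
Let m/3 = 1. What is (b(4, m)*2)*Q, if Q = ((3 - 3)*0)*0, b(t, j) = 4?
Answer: 0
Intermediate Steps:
m = 3 (m = 3*1 = 3)
Q = 0 (Q = (0*0)*0 = 0*0 = 0)
(b(4, m)*2)*Q = (4*2)*0 = 8*0 = 0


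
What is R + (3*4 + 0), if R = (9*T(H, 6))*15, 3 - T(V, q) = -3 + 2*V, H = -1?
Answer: 1092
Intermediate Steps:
T(V, q) = 6 - 2*V (T(V, q) = 3 - (-3 + 2*V) = 3 + (3 - 2*V) = 6 - 2*V)
R = 1080 (R = (9*(6 - 2*(-1)))*15 = (9*(6 + 2))*15 = (9*8)*15 = 72*15 = 1080)
R + (3*4 + 0) = 1080 + (3*4 + 0) = 1080 + (12 + 0) = 1080 + 12 = 1092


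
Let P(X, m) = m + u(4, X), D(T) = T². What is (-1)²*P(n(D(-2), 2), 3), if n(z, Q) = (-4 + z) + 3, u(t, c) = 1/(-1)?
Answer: 2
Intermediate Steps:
u(t, c) = -1 (u(t, c) = 1*(-1) = -1)
n(z, Q) = -1 + z
P(X, m) = -1 + m (P(X, m) = m - 1 = -1 + m)
(-1)²*P(n(D(-2), 2), 3) = (-1)²*(-1 + 3) = 1*2 = 2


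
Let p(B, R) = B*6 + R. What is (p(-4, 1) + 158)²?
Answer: 18225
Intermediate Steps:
p(B, R) = R + 6*B (p(B, R) = 6*B + R = R + 6*B)
(p(-4, 1) + 158)² = ((1 + 6*(-4)) + 158)² = ((1 - 24) + 158)² = (-23 + 158)² = 135² = 18225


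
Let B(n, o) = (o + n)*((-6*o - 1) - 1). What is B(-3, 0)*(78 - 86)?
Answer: -48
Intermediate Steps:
B(n, o) = (-2 - 6*o)*(n + o) (B(n, o) = (n + o)*((-1 - 6*o) - 1) = (n + o)*(-2 - 6*o) = (-2 - 6*o)*(n + o))
B(-3, 0)*(78 - 86) = (-6*0**2 - 2*(-3) - 2*0 - 6*(-3)*0)*(78 - 86) = (-6*0 + 6 + 0 + 0)*(-8) = (0 + 6 + 0 + 0)*(-8) = 6*(-8) = -48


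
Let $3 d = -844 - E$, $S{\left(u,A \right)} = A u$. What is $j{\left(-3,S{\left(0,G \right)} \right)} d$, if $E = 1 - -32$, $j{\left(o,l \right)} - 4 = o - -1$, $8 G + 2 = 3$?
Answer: $- \frac{1754}{3} \approx -584.67$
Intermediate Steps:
$G = \frac{1}{8}$ ($G = - \frac{1}{4} + \frac{1}{8} \cdot 3 = - \frac{1}{4} + \frac{3}{8} = \frac{1}{8} \approx 0.125$)
$j{\left(o,l \right)} = 5 + o$ ($j{\left(o,l \right)} = 4 + \left(o - -1\right) = 4 + \left(o + 1\right) = 4 + \left(1 + o\right) = 5 + o$)
$E = 33$ ($E = 1 + 32 = 33$)
$d = - \frac{877}{3}$ ($d = \frac{-844 - 33}{3} = \frac{1}{3} \left(-877\right) = - \frac{877}{3} \approx -292.33$)
$j{\left(-3,S{\left(0,G \right)} \right)} d = \left(5 - 3\right) \left(- \frac{877}{3}\right) = 2 \left(- \frac{877}{3}\right) = - \frac{1754}{3}$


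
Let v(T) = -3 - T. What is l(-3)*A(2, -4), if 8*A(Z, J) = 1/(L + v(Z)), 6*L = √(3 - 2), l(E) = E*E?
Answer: -27/116 ≈ -0.23276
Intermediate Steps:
l(E) = E²
L = ⅙ (L = √(3 - 2)/6 = √1/6 = (⅙)*1 = ⅙ ≈ 0.16667)
A(Z, J) = 1/(8*(-17/6 - Z)) (A(Z, J) = 1/(8*(⅙ + (-3 - Z))) = 1/(8*(-17/6 - Z)))
l(-3)*A(2, -4) = (-3)²*(-3/(68 + 24*2)) = 9*(-3/(68 + 48)) = 9*(-3/116) = -27/116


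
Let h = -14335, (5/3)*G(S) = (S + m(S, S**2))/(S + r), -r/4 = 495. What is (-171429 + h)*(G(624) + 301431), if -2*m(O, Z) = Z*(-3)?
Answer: -31610037485052/565 ≈ -5.5947e+10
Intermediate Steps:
r = -1980 (r = -4*495 = -1980)
m(O, Z) = 3*Z/2 (m(O, Z) = -Z*(-3)/2 = -(-3)*Z/2 = 3*Z/2)
G(S) = 3*(S + 3*S**2/2)/(5*(-1980 + S)) (G(S) = 3*((S + 3*S**2/2)/(S - 1980))/5 = 3*((S + 3*S**2/2)/(-1980 + S))/5 = 3*(S + 3*S**2/2)/(5*(-1980 + S)))
(-171429 + h)*(G(624) + 301431) = (-171429 - 14335)*((3/10)*624*(2 + 3*624)/(-1980 + 624) + 301431) = -185764*((3/10)*624*(2 + 1872)/(-1356) + 301431) = -185764*((3/10)*624*(-1/1356)*1874 + 301431) = -185764*(-146172/565 + 301431) = -185764*170162343/565 = -31610037485052/565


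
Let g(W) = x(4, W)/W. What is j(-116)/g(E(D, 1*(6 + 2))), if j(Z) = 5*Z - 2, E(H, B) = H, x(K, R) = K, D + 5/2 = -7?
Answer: 5529/4 ≈ 1382.3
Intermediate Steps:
D = -19/2 (D = -5/2 - 7 = -19/2 ≈ -9.5000)
g(W) = 4/W
j(Z) = -2 + 5*Z
j(-116)/g(E(D, 1*(6 + 2))) = (-2 + 5*(-116))/((4/(-19/2))) = (-2 - 580)/((4*(-2/19))) = -582/(-8/19) = -582*(-19/8) = 5529/4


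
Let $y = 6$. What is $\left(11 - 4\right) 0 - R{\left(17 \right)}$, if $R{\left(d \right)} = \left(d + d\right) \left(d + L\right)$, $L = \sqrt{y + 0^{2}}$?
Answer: $-578 - 34 \sqrt{6} \approx -661.28$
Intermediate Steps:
$L = \sqrt{6}$ ($L = \sqrt{6 + 0^{2}} = \sqrt{6 + 0} = \sqrt{6} \approx 2.4495$)
$R{\left(d \right)} = 2 d \left(d + \sqrt{6}\right)$ ($R{\left(d \right)} = \left(d + d\right) \left(d + \sqrt{6}\right) = 2 d \left(d + \sqrt{6}\right)$)
$\left(11 - 4\right) 0 - R{\left(17 \right)} = \left(11 - 4\right) 0 - 2 \cdot 17 \left(17 + \sqrt{6}\right) = 7 \cdot 0 - \left(578 + 34 \sqrt{6}\right) = 0 - \left(578 + 34 \sqrt{6}\right) = -578 - 34 \sqrt{6}$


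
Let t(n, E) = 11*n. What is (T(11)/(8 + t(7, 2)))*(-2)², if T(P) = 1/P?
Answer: 4/935 ≈ 0.0042781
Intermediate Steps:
(T(11)/(8 + t(7, 2)))*(-2)² = (1/((8 + 11*7)*11))*(-2)² = ((1/11)/(8 + 77))*4 = ((1/11)/85)*4 = ((1/85)*(1/11))*4 = (1/935)*4 = 4/935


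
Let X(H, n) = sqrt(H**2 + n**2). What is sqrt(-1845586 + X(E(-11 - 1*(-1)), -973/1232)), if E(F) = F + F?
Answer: sqrt(-3573054496 + 11*sqrt(12409721))/44 ≈ 1358.5*I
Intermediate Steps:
E(F) = 2*F
sqrt(-1845586 + X(E(-11 - 1*(-1)), -973/1232)) = sqrt(-1845586 + sqrt((2*(-11 - 1*(-1)))**2 + (-973/1232)**2)) = sqrt(-1845586 + sqrt((2*(-11 + 1))**2 + (-973*1/1232)**2)) = sqrt(-1845586 + sqrt((2*(-10))**2 + (-139/176)**2)) = sqrt(-1845586 + sqrt((-20)**2 + 19321/30976)) = sqrt(-1845586 + sqrt(400 + 19321/30976)) = sqrt(-1845586 + sqrt(12409721/30976)) = sqrt(-1845586 + sqrt(12409721)/176)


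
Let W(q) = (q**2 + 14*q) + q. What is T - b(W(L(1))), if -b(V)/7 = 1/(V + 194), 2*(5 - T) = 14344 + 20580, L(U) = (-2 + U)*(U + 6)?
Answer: -2409059/138 ≈ -17457.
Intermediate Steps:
L(U) = (-2 + U)*(6 + U)
W(q) = q**2 + 15*q
T = -17457 (T = 5 - (14344 + 20580)/2 = 5 - 1/2*34924 = 5 - 17462 = -17457)
b(V) = -7/(194 + V) (b(V) = -7/(V + 194) = -7/(194 + V))
T - b(W(L(1))) = -17457 - (-7)/(194 + (-12 + 1**2 + 4*1)*(15 + (-12 + 1**2 + 4*1))) = -17457 - (-7)/(194 + (-12 + 1 + 4)*(15 + (-12 + 1 + 4))) = -17457 - (-7)/(194 - 7*(15 - 7)) = -17457 - (-7)/(194 - 7*8) = -17457 - (-7)/(194 - 56) = -17457 - (-7)/138 = -17457 - 1*(-7/138) = -17457 + 7/138 = -2409059/138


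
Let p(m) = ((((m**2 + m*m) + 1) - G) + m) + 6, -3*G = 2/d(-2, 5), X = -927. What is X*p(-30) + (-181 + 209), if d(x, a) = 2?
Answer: -1647560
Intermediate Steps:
G = -1/3 (G = -2/(3*2) = -1/3*1 = -1/3 ≈ -0.33333)
p(m) = 22/3 + m + 2*m**2 (p(m) = ((((m**2 + m*m) + 1) - 1*(-1/3)) + m) + 6 = ((((m**2 + m**2) + 1) + 1/3) + m) + 6 = (((2*m**2 + 1) + 1/3) + m) + 6 = (((1 + 2*m**2) + 1/3) + m) + 6 = ((4/3 + 2*m**2) + m) + 6 = (4/3 + m + 2*m**2) + 6 = 22/3 + m + 2*m**2)
X*p(-30) + (-181 + 209) = -927*(22/3 - 30 + 2*(-30)**2) + (-181 + 209) = -927*(22/3 - 30 + 2*900) + 28 = -927*(22/3 - 30 + 1800) + 28 = -927*5332/3 + 28 = -1647588 + 28 = -1647560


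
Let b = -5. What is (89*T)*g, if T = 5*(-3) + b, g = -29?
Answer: 51620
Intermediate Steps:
T = -20 (T = 5*(-3) - 5 = -15 - 5 = -20)
(89*T)*g = (89*(-20))*(-29) = -1780*(-29) = 51620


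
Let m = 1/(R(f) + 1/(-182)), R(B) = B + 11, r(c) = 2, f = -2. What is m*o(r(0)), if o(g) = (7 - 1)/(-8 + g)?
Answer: -182/1637 ≈ -0.11118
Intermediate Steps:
o(g) = 6/(-8 + g)
R(B) = 11 + B
m = 182/1637 (m = 1/((11 - 2) + 1/(-182)) = 1/(9 - 1/182) = 1/(1637/182) = 182/1637 ≈ 0.11118)
m*o(r(0)) = 182*(6/(-8 + 2))/1637 = 182*(6/(-6))/1637 = 182*(6*(-⅙))/1637 = (182/1637)*(-1) = -182/1637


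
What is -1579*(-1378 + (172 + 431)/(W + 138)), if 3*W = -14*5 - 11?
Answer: 80189515/37 ≈ 2.1673e+6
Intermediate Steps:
W = -27 (W = (-14*5 - 11)/3 = (-70 - 11)/3 = (⅓)*(-81) = -27)
-1579*(-1378 + (172 + 431)/(W + 138)) = -1579*(-1378 + (172 + 431)/(-27 + 138)) = -1579*(-1378 + 603/111) = -1579*(-1378 + 603*(1/111)) = -1579*(-1378 + 201/37) = -1579*(-50785/37) = 80189515/37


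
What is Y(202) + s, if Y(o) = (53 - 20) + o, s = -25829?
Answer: -25594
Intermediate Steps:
Y(o) = 33 + o
Y(202) + s = (33 + 202) - 25829 = 235 - 25829 = -25594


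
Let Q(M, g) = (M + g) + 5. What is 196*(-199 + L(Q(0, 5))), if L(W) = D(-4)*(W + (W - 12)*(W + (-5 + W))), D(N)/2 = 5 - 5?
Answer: -39004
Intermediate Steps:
Q(M, g) = 5 + M + g
D(N) = 0 (D(N) = 2*(5 - 5) = 2*0 = 0)
L(W) = 0 (L(W) = 0*(W + (W - 12)*(W + (-5 + W))) = 0*(W + (-12 + W)*(-5 + 2*W)) = 0)
196*(-199 + L(Q(0, 5))) = 196*(-199 + 0) = 196*(-199) = -39004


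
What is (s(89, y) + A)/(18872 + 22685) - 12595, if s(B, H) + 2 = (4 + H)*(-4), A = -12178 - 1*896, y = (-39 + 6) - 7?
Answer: -523423347/41557 ≈ -12595.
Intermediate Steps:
y = -40 (y = -33 - 7 = -40)
A = -13074 (A = -12178 - 896 = -13074)
s(B, H) = -18 - 4*H (s(B, H) = -2 + (4 + H)*(-4) = -2 + (-16 - 4*H) = -18 - 4*H)
(s(89, y) + A)/(18872 + 22685) - 12595 = ((-18 - 4*(-40)) - 13074)/(18872 + 22685) - 12595 = ((-18 + 160) - 13074)/41557 - 12595 = (142 - 13074)*(1/41557) - 12595 = -12932*1/41557 - 12595 = -12932/41557 - 12595 = -523423347/41557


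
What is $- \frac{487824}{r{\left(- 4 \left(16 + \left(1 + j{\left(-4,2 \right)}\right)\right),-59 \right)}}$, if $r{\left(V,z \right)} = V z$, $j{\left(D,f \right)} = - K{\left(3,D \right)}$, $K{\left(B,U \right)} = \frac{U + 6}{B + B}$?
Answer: $- \frac{182934}{1475} \approx -124.02$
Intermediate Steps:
$K{\left(B,U \right)} = \frac{6 + U}{2 B}$
$j{\left(D,f \right)} = -1 - \frac{D}{6}$ ($j{\left(D,f \right)} = - \frac{6 + D}{2 \cdot 3} = - (1 + \frac{D}{6}) = -1 - \frac{D}{6}$)
$- \frac{487824}{r{\left(- 4 \left(16 + \left(1 + j{\left(-4,2 \right)}\right)\right),-59 \right)}} = - \frac{487824}{- 4 \left(16 + \left(1 - \frac{1}{3}\right)\right) \left(-59\right)} = - \frac{487824}{- 4 \left(16 + \frac{2}{3}\right) \left(-59\right)} = - \frac{487824}{\left(-4\right) \frac{50}{3} \left(-59\right)} = - \frac{487824}{\left(- \frac{200}{3}\right) \left(-59\right)} = - \frac{487824}{\frac{11800}{3}} = \left(-487824\right) \frac{3}{11800} = - \frac{182934}{1475}$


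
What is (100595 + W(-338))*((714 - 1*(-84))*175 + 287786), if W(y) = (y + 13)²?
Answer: 88145851920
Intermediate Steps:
W(y) = (13 + y)²
(100595 + W(-338))*((714 - 1*(-84))*175 + 287786) = (100595 + (13 - 338)²)*((714 - 1*(-84))*175 + 287786) = (100595 + (-325)²)*((714 + 84)*175 + 287786) = (100595 + 105625)*(798*175 + 287786) = 206220*(139650 + 287786) = 206220*427436 = 88145851920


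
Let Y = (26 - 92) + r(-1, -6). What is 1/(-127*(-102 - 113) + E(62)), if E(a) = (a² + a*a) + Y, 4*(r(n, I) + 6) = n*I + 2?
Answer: 1/34923 ≈ 2.8634e-5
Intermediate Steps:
r(n, I) = -11/2 + I*n/4 (r(n, I) = -6 + (n*I + 2)/4 = -6 + (I*n + 2)/4 = -6 + (2 + I*n)/4 = -6 + (½ + I*n/4) = -11/2 + I*n/4)
Y = -70 (Y = (26 - 92) + (-11/2 + (¼)*(-6)*(-1)) = -66 + (-11/2 + 3/2) = -66 - 4 = -70)
E(a) = -70 + 2*a² (E(a) = (a² + a*a) - 70 = (a² + a²) - 70 = 2*a² - 70 = -70 + 2*a²)
1/(-127*(-102 - 113) + E(62)) = 1/(-127*(-102 - 113) + (-70 + 2*62²)) = 1/(-127*(-215) + (-70 + 2*3844)) = 1/(27305 + (-70 + 7688)) = 1/(27305 + 7618) = 1/34923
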